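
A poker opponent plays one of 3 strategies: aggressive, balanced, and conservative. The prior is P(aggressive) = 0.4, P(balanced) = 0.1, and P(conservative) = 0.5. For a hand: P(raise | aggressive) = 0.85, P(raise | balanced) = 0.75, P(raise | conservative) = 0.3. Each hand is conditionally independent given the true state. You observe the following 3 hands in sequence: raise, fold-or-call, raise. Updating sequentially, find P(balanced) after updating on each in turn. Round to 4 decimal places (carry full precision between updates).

0.1582

After 'raise': normaliser = 0.85·0.4000 + 0.75·0.1000 + 0.3·0.5000; P(aggressive) ≈ 0.6018, P(balanced) ≈ 0.1327, P(conservative) ≈ 0.2655
After 'fold-or-call': normaliser = 0.15·0.6018 + 0.25·0.1327 + 0.7·0.2655; P(aggressive) ≈ 0.2918, P(balanced) ≈ 0.1073, P(conservative) ≈ 0.6009
After 'raise': normaliser = 0.85·0.2918 + 0.75·0.1073 + 0.3·0.6009; P(aggressive) ≈ 0.4876, P(balanced) ≈ 0.1582, P(conservative) ≈ 0.3543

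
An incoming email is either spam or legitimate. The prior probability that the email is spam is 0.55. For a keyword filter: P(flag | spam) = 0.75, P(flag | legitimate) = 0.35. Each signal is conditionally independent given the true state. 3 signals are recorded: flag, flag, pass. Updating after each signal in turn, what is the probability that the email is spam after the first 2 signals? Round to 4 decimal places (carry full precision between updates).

0.8488

After 'flag': P(spam) = 0.75·0.5500 / (0.75·0.5500 + 0.35·0.4500) ≈ 0.7237
After 'flag': P(spam) = 0.75·0.7237 / (0.75·0.7237 + 0.35·0.2763) ≈ 0.8488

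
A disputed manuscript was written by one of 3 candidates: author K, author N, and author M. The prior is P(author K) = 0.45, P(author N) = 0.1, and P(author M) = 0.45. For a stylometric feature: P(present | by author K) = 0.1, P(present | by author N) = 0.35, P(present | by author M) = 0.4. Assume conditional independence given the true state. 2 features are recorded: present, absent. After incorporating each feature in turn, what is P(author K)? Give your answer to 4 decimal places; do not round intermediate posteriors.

Apply Bayes' rule sequentially, carrying P(author K) forward.
After 'present': normaliser = 0.1·0.4500 + 0.35·0.1000 + 0.4·0.4500; P(author K) ≈ 0.1731, P(author N) ≈ 0.1346, P(author M) ≈ 0.6923
After 'absent': normaliser = 0.9·0.1731 + 0.65·0.1346 + 0.6·0.6923; P(author K) ≈ 0.2365, P(author N) ≈ 0.1328, P(author M) ≈ 0.6307

0.2365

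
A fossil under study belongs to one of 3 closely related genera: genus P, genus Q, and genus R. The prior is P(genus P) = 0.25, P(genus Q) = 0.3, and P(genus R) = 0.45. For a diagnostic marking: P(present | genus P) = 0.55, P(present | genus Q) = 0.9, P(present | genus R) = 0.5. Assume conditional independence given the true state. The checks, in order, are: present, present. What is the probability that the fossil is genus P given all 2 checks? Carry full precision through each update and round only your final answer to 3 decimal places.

0.175

After 'present': normaliser = 0.55·0.2500 + 0.9·0.3000 + 0.5·0.4500; P(genus P) ≈ 0.2174, P(genus Q) ≈ 0.4269, P(genus R) ≈ 0.3557
After 'present': normaliser = 0.55·0.2174 + 0.9·0.4269 + 0.5·0.3557; P(genus P) ≈ 0.1754, P(genus Q) ≈ 0.5636, P(genus R) ≈ 0.2609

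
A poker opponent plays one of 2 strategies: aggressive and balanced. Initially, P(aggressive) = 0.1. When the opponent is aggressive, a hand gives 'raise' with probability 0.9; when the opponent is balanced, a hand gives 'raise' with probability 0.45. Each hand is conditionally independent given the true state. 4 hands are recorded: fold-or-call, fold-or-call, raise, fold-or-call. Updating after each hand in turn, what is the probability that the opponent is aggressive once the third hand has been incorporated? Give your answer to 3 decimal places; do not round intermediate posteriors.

0.007

After 'fold-or-call': P(aggressive) = 0.1·0.1000 / (0.1·0.1000 + 0.55·0.9000) ≈ 0.0198
After 'fold-or-call': P(aggressive) = 0.1·0.0198 / (0.1·0.0198 + 0.55·0.9802) ≈ 0.0037
After 'raise': P(aggressive) = 0.9·0.0037 / (0.9·0.0037 + 0.45·0.9963) ≈ 0.0073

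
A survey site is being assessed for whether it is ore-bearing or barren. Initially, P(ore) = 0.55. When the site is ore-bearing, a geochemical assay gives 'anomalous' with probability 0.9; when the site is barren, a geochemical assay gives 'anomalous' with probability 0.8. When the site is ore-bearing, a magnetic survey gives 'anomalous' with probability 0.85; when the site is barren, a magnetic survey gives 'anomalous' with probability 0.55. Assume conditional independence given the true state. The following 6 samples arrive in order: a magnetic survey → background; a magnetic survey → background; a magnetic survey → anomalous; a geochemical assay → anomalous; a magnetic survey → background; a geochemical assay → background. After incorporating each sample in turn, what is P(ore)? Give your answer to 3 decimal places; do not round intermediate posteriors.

0.038

After a magnetic survey='background': P(ore) = 0.15·0.5500 / (0.15·0.5500 + 0.45·0.4500) ≈ 0.2895
After a magnetic survey='background': P(ore) = 0.15·0.2895 / (0.15·0.2895 + 0.45·0.7105) ≈ 0.1196
After a magnetic survey='anomalous': P(ore) = 0.85·0.1196 / (0.85·0.1196 + 0.55·0.8804) ≈ 0.1735
After a geochemical assay='anomalous': P(ore) = 0.9·0.1735 / (0.9·0.1735 + 0.8·0.8265) ≈ 0.1910
After a magnetic survey='background': P(ore) = 0.15·0.1910 / (0.15·0.1910 + 0.45·0.8090) ≈ 0.0730
After a geochemical assay='background': P(ore) = 0.1·0.0730 / (0.1·0.0730 + 0.2·0.9270) ≈ 0.0379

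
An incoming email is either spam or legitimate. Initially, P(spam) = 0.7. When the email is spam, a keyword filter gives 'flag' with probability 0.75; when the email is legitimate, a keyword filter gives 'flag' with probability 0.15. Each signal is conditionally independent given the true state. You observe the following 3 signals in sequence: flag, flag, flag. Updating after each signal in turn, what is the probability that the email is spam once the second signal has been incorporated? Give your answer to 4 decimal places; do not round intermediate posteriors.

0.9831

After 'flag': P(spam) = 0.75·0.7000 / (0.75·0.7000 + 0.15·0.3000) ≈ 0.9211
After 'flag': P(spam) = 0.75·0.9211 / (0.75·0.9211 + 0.15·0.0789) ≈ 0.9831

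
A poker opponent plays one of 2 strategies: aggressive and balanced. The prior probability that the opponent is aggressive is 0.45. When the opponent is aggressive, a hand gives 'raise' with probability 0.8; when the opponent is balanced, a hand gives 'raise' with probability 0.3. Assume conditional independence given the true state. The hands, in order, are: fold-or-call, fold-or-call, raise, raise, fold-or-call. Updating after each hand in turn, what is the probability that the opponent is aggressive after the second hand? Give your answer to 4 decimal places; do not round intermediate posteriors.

0.0626

After 'fold-or-call': P(aggressive) = 0.2·0.4500 / (0.2·0.4500 + 0.7·0.5500) ≈ 0.1895
After 'fold-or-call': P(aggressive) = 0.2·0.1895 / (0.2·0.1895 + 0.7·0.8105) ≈ 0.0626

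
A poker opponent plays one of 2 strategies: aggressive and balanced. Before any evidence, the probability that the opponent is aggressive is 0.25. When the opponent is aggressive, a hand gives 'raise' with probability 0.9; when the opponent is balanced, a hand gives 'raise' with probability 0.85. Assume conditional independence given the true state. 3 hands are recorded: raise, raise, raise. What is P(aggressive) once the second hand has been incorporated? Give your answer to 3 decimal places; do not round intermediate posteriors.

0.272

After 'raise': P(aggressive) = 0.9·0.2500 / (0.9·0.2500 + 0.85·0.7500) ≈ 0.2609
After 'raise': P(aggressive) = 0.9·0.2609 / (0.9·0.2609 + 0.85·0.7391) ≈ 0.2720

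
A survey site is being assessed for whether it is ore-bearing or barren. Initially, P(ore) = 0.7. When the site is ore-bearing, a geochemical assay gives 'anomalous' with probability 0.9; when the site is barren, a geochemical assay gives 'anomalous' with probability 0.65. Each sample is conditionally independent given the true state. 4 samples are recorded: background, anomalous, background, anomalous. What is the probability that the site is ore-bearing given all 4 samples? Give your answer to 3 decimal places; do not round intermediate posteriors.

0.267

After 'background': P(ore) = 0.1·0.7000 / (0.1·0.7000 + 0.35·0.3000) ≈ 0.4000
After 'anomalous': P(ore) = 0.9·0.4000 / (0.9·0.4000 + 0.65·0.6000) ≈ 0.4800
After 'background': P(ore) = 0.1·0.4800 / (0.1·0.4800 + 0.35·0.5200) ≈ 0.2087
After 'anomalous': P(ore) = 0.9·0.2087 / (0.9·0.2087 + 0.65·0.7913) ≈ 0.2675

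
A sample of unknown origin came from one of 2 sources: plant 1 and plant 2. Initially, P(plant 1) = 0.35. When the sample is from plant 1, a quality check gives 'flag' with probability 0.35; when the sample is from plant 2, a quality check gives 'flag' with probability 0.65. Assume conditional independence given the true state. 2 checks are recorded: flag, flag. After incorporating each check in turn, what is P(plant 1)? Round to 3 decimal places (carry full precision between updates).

After 'flag': P(plant 1) = 0.35·0.3500 / (0.35·0.3500 + 0.65·0.6500) ≈ 0.2248
After 'flag': P(plant 1) = 0.35·0.2248 / (0.35·0.2248 + 0.65·0.7752) ≈ 0.1350

0.135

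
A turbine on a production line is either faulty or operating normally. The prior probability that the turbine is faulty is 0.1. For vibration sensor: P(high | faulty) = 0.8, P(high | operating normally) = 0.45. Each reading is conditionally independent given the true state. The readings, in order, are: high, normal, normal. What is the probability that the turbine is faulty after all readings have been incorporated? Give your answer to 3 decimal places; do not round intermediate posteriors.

After 'high': P(faulty) = 0.8·0.1000 / (0.8·0.1000 + 0.45·0.9000) ≈ 0.1649
After 'normal': P(faulty) = 0.2·0.1649 / (0.2·0.1649 + 0.55·0.8351) ≈ 0.0670
After 'normal': P(faulty) = 0.2·0.0670 / (0.2·0.0670 + 0.55·0.9330) ≈ 0.0255

0.025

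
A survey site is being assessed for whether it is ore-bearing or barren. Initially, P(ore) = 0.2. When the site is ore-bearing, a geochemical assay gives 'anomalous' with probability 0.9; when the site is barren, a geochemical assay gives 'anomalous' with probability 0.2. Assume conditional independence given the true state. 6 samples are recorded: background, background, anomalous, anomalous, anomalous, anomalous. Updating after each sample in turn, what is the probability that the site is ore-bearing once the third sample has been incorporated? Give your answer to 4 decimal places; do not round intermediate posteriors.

0.0173

After 'background': P(ore) = 0.1·0.2000 / (0.1·0.2000 + 0.8·0.8000) ≈ 0.0303
After 'background': P(ore) = 0.1·0.0303 / (0.1·0.0303 + 0.8·0.9697) ≈ 0.0039
After 'anomalous': P(ore) = 0.9·0.0039 / (0.9·0.0039 + 0.2·0.9961) ≈ 0.0173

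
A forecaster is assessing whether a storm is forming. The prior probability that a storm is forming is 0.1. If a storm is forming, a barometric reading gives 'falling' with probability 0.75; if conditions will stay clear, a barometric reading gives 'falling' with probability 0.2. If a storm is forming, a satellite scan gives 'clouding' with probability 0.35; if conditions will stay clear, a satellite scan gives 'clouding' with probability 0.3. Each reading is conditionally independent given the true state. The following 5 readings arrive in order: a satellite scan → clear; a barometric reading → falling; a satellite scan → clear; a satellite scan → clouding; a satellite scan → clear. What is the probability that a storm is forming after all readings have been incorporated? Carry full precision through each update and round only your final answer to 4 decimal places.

0.2802

After a satellite scan='clear': P(storm) = 0.65·0.1000 / (0.65·0.1000 + 0.7·0.9000) ≈ 0.0935
After a barometric reading='falling': P(storm) = 0.75·0.0935 / (0.75·0.0935 + 0.2·0.9065) ≈ 0.2790
After a satellite scan='clear': P(storm) = 0.65·0.2790 / (0.65·0.2790 + 0.7·0.7210) ≈ 0.2643
After a satellite scan='clouding': P(storm) = 0.35·0.2643 / (0.35·0.2643 + 0.3·0.7357) ≈ 0.2954
After a satellite scan='clear': P(storm) = 0.65·0.2954 / (0.65·0.2954 + 0.7·0.7046) ≈ 0.2802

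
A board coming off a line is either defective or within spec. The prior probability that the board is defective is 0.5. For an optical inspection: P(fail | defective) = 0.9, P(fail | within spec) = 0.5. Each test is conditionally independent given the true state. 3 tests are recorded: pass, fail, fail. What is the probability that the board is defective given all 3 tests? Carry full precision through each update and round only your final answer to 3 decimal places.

After 'pass': P(defective) = 0.1·0.5000 / (0.1·0.5000 + 0.5·0.5000) ≈ 0.1667
After 'fail': P(defective) = 0.9·0.1667 / (0.9·0.1667 + 0.5·0.8333) ≈ 0.2647
After 'fail': P(defective) = 0.9·0.2647 / (0.9·0.2647 + 0.5·0.7353) ≈ 0.3932

0.393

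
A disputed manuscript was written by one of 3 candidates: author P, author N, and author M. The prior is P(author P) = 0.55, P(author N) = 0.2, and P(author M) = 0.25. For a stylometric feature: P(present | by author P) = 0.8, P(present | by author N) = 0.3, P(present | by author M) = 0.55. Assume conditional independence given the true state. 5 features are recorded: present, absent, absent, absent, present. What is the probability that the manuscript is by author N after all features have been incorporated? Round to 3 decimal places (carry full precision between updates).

0.389

After 'present': normaliser = 0.8·0.5500 + 0.3·0.2000 + 0.55·0.2500; P(author P) ≈ 0.6902, P(author N) ≈ 0.0941, P(author M) ≈ 0.2157
After 'absent': normaliser = 0.2·0.6902 + 0.7·0.0941 + 0.45·0.2157; P(author P) ≈ 0.4586, P(author N) ≈ 0.2189, P(author M) ≈ 0.3225
After 'absent': normaliser = 0.2·0.4586 + 0.7·0.2189 + 0.45·0.3225; P(author P) ≈ 0.2352, P(author N) ≈ 0.3928, P(author M) ≈ 0.3720
After 'absent': normaliser = 0.2·0.2352 + 0.7·0.3928 + 0.45·0.3720; P(author P) ≈ 0.0961, P(author N) ≈ 0.5618, P(author M) ≈ 0.3421
After 'present': normaliser = 0.8·0.0961 + 0.3·0.5618 + 0.55·0.3421; P(author P) ≈ 0.1773, P(author N) ≈ 0.3888, P(author M) ≈ 0.4339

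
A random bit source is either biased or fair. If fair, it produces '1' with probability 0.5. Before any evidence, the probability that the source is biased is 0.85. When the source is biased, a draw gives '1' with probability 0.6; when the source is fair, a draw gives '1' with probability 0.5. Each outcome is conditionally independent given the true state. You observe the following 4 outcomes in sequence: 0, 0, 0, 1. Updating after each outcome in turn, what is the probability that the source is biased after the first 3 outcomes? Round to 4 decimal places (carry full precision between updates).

0.7437

Apply Bayes' rule sequentially, carrying P(biased) forward.
After '0': P(biased) = 0.4·0.8500 / (0.4·0.8500 + 0.5·0.1500) ≈ 0.8193
After '0': P(biased) = 0.4·0.8193 / (0.4·0.8193 + 0.5·0.1807) ≈ 0.7839
After '0': P(biased) = 0.4·0.7839 / (0.4·0.7839 + 0.5·0.2161) ≈ 0.7437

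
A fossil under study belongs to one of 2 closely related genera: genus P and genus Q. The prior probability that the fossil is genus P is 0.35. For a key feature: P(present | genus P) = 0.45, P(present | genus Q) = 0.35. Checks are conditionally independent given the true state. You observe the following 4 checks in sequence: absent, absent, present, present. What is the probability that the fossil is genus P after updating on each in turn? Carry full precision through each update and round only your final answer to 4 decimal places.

0.3892

After 'absent': P(genus P) = 0.55·0.3500 / (0.55·0.3500 + 0.65·0.6500) ≈ 0.3130
After 'absent': P(genus P) = 0.55·0.3130 / (0.55·0.3130 + 0.65·0.6870) ≈ 0.2783
After 'present': P(genus P) = 0.45·0.2783 / (0.45·0.2783 + 0.35·0.7217) ≈ 0.3314
After 'present': P(genus P) = 0.45·0.3314 / (0.45·0.3314 + 0.35·0.6686) ≈ 0.3892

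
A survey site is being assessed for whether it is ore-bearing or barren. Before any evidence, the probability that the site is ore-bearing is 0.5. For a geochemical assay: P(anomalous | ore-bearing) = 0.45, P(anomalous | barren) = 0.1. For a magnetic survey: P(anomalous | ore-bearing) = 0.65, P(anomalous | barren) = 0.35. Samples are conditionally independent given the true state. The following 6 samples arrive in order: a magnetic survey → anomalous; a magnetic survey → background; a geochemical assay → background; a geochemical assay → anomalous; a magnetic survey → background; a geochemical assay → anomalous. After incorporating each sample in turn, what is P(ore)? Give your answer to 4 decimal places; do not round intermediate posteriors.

0.8695

After a magnetic survey='anomalous': P(ore) = 0.65·0.5000 / (0.65·0.5000 + 0.35·0.5000) ≈ 0.6500
After a magnetic survey='background': P(ore) = 0.35·0.6500 / (0.35·0.6500 + 0.65·0.3500) ≈ 0.5000
After a geochemical assay='background': P(ore) = 0.55·0.5000 / (0.55·0.5000 + 0.9·0.5000) ≈ 0.3793
After a geochemical assay='anomalous': P(ore) = 0.45·0.3793 / (0.45·0.3793 + 0.1·0.6207) ≈ 0.7333
After a magnetic survey='background': P(ore) = 0.35·0.7333 / (0.35·0.7333 + 0.65·0.2667) ≈ 0.5969
After a geochemical assay='anomalous': P(ore) = 0.45·0.5969 / (0.45·0.5969 + 0.1·0.4031) ≈ 0.8695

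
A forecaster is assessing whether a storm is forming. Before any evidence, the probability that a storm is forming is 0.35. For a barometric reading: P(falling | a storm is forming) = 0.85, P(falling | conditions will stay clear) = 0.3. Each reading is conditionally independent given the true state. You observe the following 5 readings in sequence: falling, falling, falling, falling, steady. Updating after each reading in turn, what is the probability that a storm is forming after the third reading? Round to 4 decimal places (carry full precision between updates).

0.9245

After 'falling': P(storm) = 0.85·0.3500 / (0.85·0.3500 + 0.3·0.6500) ≈ 0.6041
After 'falling': P(storm) = 0.85·0.6041 / (0.85·0.6041 + 0.3·0.3959) ≈ 0.8121
After 'falling': P(storm) = 0.85·0.8121 / (0.85·0.8121 + 0.3·0.1879) ≈ 0.9245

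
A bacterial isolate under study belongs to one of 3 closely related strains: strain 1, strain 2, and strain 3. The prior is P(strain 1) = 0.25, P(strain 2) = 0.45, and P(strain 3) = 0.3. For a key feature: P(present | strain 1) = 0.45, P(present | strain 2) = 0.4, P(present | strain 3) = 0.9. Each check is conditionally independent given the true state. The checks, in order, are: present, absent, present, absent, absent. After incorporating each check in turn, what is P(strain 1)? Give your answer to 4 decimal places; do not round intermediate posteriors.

Each posterior becomes the prior for the next update.
After 'present': normaliser = 0.45·0.2500 + 0.4·0.4500 + 0.9·0.3000; P(strain 1) ≈ 0.2000, P(strain 2) ≈ 0.3200, P(strain 3) ≈ 0.4800
After 'absent': normaliser = 0.55·0.2000 + 0.6·0.3200 + 0.1·0.4800; P(strain 1) ≈ 0.3143, P(strain 2) ≈ 0.5486, P(strain 3) ≈ 0.1371
After 'present': normaliser = 0.45·0.3143 + 0.4·0.5486 + 0.9·0.1371; P(strain 1) ≈ 0.2920, P(strain 2) ≈ 0.4531, P(strain 3) ≈ 0.2549
After 'absent': normaliser = 0.55·0.2920 + 0.6·0.4531 + 0.1·0.2549; P(strain 1) ≈ 0.3507, P(strain 2) ≈ 0.5936, P(strain 3) ≈ 0.0557
After 'absent': normaliser = 0.55·0.3507 + 0.6·0.5936 + 0.1·0.0557; P(strain 1) ≈ 0.3478, P(strain 2) ≈ 0.6422, P(strain 3) ≈ 0.0100

0.3478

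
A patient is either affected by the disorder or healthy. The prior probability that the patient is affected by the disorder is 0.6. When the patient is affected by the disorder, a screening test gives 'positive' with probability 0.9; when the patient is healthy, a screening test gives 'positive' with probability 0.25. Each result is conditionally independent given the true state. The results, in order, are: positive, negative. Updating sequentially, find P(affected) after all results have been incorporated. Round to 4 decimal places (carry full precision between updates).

After 'positive': P(affected) = 0.9·0.6000 / (0.9·0.6000 + 0.25·0.4000) ≈ 0.8438
After 'negative': P(affected) = 0.1·0.8438 / (0.1·0.8438 + 0.75·0.1562) ≈ 0.4186

0.4186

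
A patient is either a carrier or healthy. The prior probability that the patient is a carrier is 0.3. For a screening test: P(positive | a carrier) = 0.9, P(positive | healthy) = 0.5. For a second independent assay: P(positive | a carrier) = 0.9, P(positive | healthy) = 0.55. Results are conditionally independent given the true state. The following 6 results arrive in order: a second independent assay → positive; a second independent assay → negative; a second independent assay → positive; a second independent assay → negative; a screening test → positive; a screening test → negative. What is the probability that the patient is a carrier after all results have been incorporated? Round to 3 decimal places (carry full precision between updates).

0.020

After a second independent assay='positive': P(carrier) = 0.9·0.3000 / (0.9·0.3000 + 0.55·0.7000) ≈ 0.4122
After a second independent assay='negative': P(carrier) = 0.1·0.4122 / (0.1·0.4122 + 0.45·0.5878) ≈ 0.1348
After a second independent assay='positive': P(carrier) = 0.9·0.1348 / (0.9·0.1348 + 0.55·0.8652) ≈ 0.2032
After a second independent assay='negative': P(carrier) = 0.1·0.2032 / (0.1·0.2032 + 0.45·0.7968) ≈ 0.0536
After a screening test='positive': P(carrier) = 0.9·0.0536 / (0.9·0.0536 + 0.5·0.9464) ≈ 0.0926
After a screening test='negative': P(carrier) = 0.1·0.0926 / (0.1·0.0926 + 0.5·0.9074) ≈ 0.0200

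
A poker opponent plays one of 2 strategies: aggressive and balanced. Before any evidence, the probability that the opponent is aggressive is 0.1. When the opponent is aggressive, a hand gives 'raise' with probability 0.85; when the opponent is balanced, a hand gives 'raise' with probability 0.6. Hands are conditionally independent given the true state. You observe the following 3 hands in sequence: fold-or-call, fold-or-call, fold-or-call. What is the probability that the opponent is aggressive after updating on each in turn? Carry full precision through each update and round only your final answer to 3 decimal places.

After 'fold-or-call': P(aggressive) = 0.15·0.1000 / (0.15·0.1000 + 0.4·0.9000) ≈ 0.0400
After 'fold-or-call': P(aggressive) = 0.15·0.0400 / (0.15·0.0400 + 0.4·0.9600) ≈ 0.0154
After 'fold-or-call': P(aggressive) = 0.15·0.0154 / (0.15·0.0154 + 0.4·0.9846) ≈ 0.0058

0.006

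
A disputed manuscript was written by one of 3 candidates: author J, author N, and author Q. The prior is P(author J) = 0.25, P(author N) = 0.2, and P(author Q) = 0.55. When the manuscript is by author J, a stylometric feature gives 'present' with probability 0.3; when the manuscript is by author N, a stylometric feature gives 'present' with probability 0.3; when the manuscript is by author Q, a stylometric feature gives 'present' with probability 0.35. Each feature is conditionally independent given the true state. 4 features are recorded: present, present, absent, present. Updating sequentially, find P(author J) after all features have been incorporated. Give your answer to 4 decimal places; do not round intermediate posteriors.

0.1983

Each posterior becomes the prior for the next update.
After 'present': normaliser = 0.3·0.2500 + 0.3·0.2000 + 0.35·0.5500; P(author J) ≈ 0.2290, P(author N) ≈ 0.1832, P(author Q) ≈ 0.5878
After 'present': normaliser = 0.3·0.2290 + 0.3·0.1832 + 0.35·0.5878; P(author J) ≈ 0.2086, P(author N) ≈ 0.1669, P(author Q) ≈ 0.6246
After 'absent': normaliser = 0.7·0.2086 + 0.7·0.1669 + 0.65·0.6246; P(author J) ≈ 0.2183, P(author N) ≈ 0.1747, P(author Q) ≈ 0.6070
After 'present': normaliser = 0.3·0.2183 + 0.3·0.1747 + 0.35·0.6070; P(author J) ≈ 0.1983, P(author N) ≈ 0.1586, P(author Q) ≈ 0.6431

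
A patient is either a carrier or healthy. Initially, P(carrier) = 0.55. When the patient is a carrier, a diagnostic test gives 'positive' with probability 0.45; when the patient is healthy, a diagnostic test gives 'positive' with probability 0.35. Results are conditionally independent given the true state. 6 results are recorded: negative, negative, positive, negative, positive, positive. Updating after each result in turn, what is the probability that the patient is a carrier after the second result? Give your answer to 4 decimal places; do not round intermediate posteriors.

After 'negative': P(carrier) = 0.55·0.5500 / (0.55·0.5500 + 0.65·0.4500) ≈ 0.5084
After 'negative': P(carrier) = 0.55·0.5084 / (0.55·0.5084 + 0.65·0.4916) ≈ 0.4667

0.4667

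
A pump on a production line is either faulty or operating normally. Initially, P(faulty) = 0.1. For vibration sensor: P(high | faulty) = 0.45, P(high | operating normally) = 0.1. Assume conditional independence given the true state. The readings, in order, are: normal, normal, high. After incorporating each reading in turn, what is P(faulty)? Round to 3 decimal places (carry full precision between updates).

Apply Bayes' rule sequentially, carrying P(faulty) forward.
After 'normal': P(faulty) = 0.55·0.1000 / (0.55·0.1000 + 0.9·0.9000) ≈ 0.0636
After 'normal': P(faulty) = 0.55·0.0636 / (0.55·0.0636 + 0.9·0.9364) ≈ 0.0398
After 'high': P(faulty) = 0.45·0.0398 / (0.45·0.0398 + 0.1·0.9602) ≈ 0.1573

0.157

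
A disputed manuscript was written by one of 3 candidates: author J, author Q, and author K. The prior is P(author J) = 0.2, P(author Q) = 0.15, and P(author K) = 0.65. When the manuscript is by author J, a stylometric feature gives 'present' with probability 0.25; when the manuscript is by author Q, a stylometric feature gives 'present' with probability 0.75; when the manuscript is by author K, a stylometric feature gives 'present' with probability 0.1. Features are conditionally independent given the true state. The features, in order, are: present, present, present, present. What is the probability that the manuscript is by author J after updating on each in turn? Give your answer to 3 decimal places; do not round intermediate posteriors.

After 'present': normaliser = 0.25·0.2000 + 0.75·0.1500 + 0.1·0.6500; P(author J) ≈ 0.2198, P(author Q) ≈ 0.4945, P(author K) ≈ 0.2857
After 'present': normaliser = 0.25·0.2198 + 0.75·0.4945 + 0.1·0.2857; P(author J) ≈ 0.1209, P(author Q) ≈ 0.8162, P(author K) ≈ 0.0629
After 'present': normaliser = 0.25·0.1209 + 0.75·0.8162 + 0.1·0.0629; P(author J) ≈ 0.0466, P(author Q) ≈ 0.9437, P(author K) ≈ 0.0097
After 'present': normaliser = 0.25·0.0466 + 0.75·0.9437 + 0.1·0.0097; P(author J) ≈ 0.0162, P(author Q) ≈ 0.9825, P(author K) ≈ 0.0013

0.016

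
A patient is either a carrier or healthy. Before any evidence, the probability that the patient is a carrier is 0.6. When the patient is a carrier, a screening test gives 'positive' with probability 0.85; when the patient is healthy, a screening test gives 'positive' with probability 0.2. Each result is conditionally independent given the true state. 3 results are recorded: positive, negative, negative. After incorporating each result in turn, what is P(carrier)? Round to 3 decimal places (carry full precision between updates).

After 'positive': P(carrier) = 0.85·0.6000 / (0.85·0.6000 + 0.2·0.4000) ≈ 0.8644
After 'negative': P(carrier) = 0.15·0.8644 / (0.15·0.8644 + 0.8·0.1356) ≈ 0.5445
After 'negative': P(carrier) = 0.15·0.5445 / (0.15·0.5445 + 0.8·0.4555) ≈ 0.1831

0.183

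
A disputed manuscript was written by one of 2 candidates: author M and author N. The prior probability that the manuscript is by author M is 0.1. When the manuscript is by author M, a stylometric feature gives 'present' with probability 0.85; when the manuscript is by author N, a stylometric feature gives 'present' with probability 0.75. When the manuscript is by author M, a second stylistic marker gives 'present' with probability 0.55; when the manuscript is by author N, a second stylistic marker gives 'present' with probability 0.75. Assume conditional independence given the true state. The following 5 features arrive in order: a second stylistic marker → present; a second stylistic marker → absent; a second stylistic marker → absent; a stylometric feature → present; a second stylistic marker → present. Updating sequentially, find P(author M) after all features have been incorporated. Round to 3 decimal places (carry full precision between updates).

After a second stylistic marker='present': P(author M) = 0.55·0.1000 / (0.55·0.1000 + 0.75·0.9000) ≈ 0.0753
After a second stylistic marker='absent': P(author M) = 0.45·0.0753 / (0.45·0.0753 + 0.25·0.9247) ≈ 0.1279
After a second stylistic marker='absent': P(author M) = 0.45·0.1279 / (0.45·0.1279 + 0.25·0.8721) ≈ 0.2089
After a stylometric feature='present': P(author M) = 0.85·0.2089 / (0.85·0.2089 + 0.75·0.7911) ≈ 0.2303
After a second stylistic marker='present': P(author M) = 0.55·0.2303 / (0.55·0.2303 + 0.75·0.7697) ≈ 0.1799

0.180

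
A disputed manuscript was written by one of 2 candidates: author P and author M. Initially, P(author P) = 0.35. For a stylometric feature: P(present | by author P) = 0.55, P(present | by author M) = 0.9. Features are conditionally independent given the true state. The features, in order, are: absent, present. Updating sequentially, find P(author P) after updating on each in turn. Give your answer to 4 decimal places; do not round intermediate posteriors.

After 'absent': P(author P) = 0.45·0.3500 / (0.45·0.3500 + 0.1·0.6500) ≈ 0.7079
After 'present': P(author P) = 0.55·0.7079 / (0.55·0.7079 + 0.9·0.2921) ≈ 0.5969

0.5969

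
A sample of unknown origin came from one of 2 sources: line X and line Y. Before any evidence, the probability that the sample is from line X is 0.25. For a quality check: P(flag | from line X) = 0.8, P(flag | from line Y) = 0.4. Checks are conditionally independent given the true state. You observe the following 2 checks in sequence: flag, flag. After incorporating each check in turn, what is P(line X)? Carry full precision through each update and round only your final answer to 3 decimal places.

0.571

Each posterior becomes the prior for the next update.
After 'flag': P(line X) = 0.8·0.2500 / (0.8·0.2500 + 0.4·0.7500) ≈ 0.4000
After 'flag': P(line X) = 0.8·0.4000 / (0.8·0.4000 + 0.4·0.6000) ≈ 0.5714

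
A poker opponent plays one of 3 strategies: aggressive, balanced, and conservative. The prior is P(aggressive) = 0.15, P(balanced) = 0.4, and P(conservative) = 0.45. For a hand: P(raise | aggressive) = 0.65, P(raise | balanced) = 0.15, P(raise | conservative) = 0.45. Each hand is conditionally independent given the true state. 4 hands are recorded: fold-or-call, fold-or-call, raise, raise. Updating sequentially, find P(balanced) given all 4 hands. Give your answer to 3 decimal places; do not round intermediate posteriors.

0.155

After 'fold-or-call': normaliser = 0.35·0.1500 + 0.85·0.4000 + 0.55·0.4500; P(aggressive) ≈ 0.0820, P(balanced) ≈ 0.5312, P(conservative) ≈ 0.3867
After 'fold-or-call': normaliser = 0.35·0.0820 + 0.85·0.5312 + 0.55·0.3867; P(aggressive) ≈ 0.0414, P(balanced) ≈ 0.6516, P(conservative) ≈ 0.3069
After 'raise': normaliser = 0.65·0.0414 + 0.15·0.6516 + 0.45·0.3069; P(aggressive) ≈ 0.1025, P(balanced) ≈ 0.3719, P(conservative) ≈ 0.5256
After 'raise': normaliser = 0.65·0.1025 + 0.15·0.3719 + 0.45·0.5256; P(aggressive) ≈ 0.1856, P(balanced) ≈ 0.1554, P(conservative) ≈ 0.6590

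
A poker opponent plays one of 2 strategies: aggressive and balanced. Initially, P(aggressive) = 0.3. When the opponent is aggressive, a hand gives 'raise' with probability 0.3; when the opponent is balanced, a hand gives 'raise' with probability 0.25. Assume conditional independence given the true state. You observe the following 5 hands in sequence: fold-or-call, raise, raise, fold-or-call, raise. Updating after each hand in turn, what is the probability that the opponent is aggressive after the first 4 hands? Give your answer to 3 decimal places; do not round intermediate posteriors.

Each posterior becomes the prior for the next update.
After 'fold-or-call': P(aggressive) = 0.7·0.3000 / (0.7·0.3000 + 0.75·0.7000) ≈ 0.2857
After 'raise': P(aggressive) = 0.3·0.2857 / (0.3·0.2857 + 0.25·0.7143) ≈ 0.3243
After 'raise': P(aggressive) = 0.3·0.3243 / (0.3·0.3243 + 0.25·0.6757) ≈ 0.3655
After 'fold-or-call': P(aggressive) = 0.7·0.3655 / (0.7·0.3655 + 0.75·0.6345) ≈ 0.3496

0.350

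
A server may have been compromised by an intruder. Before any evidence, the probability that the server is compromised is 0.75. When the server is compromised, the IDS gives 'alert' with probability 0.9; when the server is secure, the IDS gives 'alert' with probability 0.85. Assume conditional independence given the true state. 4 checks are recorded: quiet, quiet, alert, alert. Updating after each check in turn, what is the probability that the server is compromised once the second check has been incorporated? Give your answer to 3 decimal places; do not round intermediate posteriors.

0.571

After 'quiet': P(compromised) = 0.1·0.7500 / (0.1·0.7500 + 0.15·0.2500) ≈ 0.6667
After 'quiet': P(compromised) = 0.1·0.6667 / (0.1·0.6667 + 0.15·0.3333) ≈ 0.5714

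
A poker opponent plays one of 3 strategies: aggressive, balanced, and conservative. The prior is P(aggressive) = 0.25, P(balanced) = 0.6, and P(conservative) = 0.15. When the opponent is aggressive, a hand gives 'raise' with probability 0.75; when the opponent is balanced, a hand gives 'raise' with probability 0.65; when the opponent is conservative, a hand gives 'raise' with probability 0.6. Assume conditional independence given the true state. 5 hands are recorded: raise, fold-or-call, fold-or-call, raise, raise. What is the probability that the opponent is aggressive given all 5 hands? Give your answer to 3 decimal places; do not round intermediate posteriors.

Apply Bayes' rule sequentially, carrying P(aggressive) forward.
After 'raise': normaliser = 0.75·0.2500 + 0.65·0.6000 + 0.6·0.1500; P(aggressive) ≈ 0.2809, P(balanced) ≈ 0.5843, P(conservative) ≈ 0.1348
After 'fold-or-call': normaliser = 0.25·0.2809 + 0.35·0.5843 + 0.4·0.1348; P(aggressive) ≈ 0.2137, P(balanced) ≈ 0.6222, P(conservative) ≈ 0.1641
After 'fold-or-call': normaliser = 0.25·0.2137 + 0.35·0.6222 + 0.4·0.1641; P(aggressive) ≈ 0.1586, P(balanced) ≈ 0.6465, P(conservative) ≈ 0.1949
After 'raise': normaliser = 0.75·0.1586 + 0.65·0.6465 + 0.6·0.1949; P(aggressive) ≈ 0.1813, P(balanced) ≈ 0.6405, P(conservative) ≈ 0.1782
After 'raise': normaliser = 0.75·0.1813 + 0.65·0.6405 + 0.6·0.1782; P(aggressive) ≈ 0.2062, P(balanced) ≈ 0.6316, P(conservative) ≈ 0.1622

0.206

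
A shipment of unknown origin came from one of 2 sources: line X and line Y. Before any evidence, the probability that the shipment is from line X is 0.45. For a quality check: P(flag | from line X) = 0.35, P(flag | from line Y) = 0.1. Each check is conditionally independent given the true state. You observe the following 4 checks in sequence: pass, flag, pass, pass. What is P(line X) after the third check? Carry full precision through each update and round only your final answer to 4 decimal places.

After 'pass': P(line X) = 0.65·0.4500 / (0.65·0.4500 + 0.9·0.5500) ≈ 0.3714
After 'flag': P(line X) = 0.35·0.3714 / (0.35·0.3714 + 0.1·0.6286) ≈ 0.6741
After 'pass': P(line X) = 0.65·0.6741 / (0.65·0.6741 + 0.9·0.3259) ≈ 0.5990

0.5990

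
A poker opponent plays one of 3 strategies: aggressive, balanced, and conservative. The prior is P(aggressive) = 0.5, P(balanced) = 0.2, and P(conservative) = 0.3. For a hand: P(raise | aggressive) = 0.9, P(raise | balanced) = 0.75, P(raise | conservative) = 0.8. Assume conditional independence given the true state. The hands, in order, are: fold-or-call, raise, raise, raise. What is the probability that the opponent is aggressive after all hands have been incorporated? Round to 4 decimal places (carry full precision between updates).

0.4130

After 'fold-or-call': normaliser = 0.1·0.5000 + 0.25·0.2000 + 0.2·0.3000; P(aggressive) ≈ 0.3125, P(balanced) ≈ 0.3125, P(conservative) ≈ 0.3750
After 'raise': normaliser = 0.9·0.3125 + 0.75·0.3125 + 0.8·0.3750; P(aggressive) ≈ 0.3448, P(balanced) ≈ 0.2874, P(conservative) ≈ 0.3678
After 'raise': normaliser = 0.9·0.3448 + 0.75·0.2874 + 0.8·0.3678; P(aggressive) ≈ 0.3784, P(balanced) ≈ 0.2628, P(conservative) ≈ 0.3588
After 'raise': normaliser = 0.9·0.3784 + 0.75·0.2628 + 0.8·0.3588; P(aggressive) ≈ 0.4130, P(balanced) ≈ 0.2390, P(conservative) ≈ 0.3480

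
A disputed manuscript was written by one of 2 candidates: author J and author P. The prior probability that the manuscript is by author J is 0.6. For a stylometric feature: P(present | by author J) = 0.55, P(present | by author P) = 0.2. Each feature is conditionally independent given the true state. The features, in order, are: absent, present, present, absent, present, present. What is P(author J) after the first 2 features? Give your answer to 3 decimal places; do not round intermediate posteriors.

After 'absent': P(author J) = 0.45·0.6000 / (0.45·0.6000 + 0.8·0.4000) ≈ 0.4576
After 'present': P(author J) = 0.55·0.4576 / (0.55·0.4576 + 0.2·0.5424) ≈ 0.6988

0.699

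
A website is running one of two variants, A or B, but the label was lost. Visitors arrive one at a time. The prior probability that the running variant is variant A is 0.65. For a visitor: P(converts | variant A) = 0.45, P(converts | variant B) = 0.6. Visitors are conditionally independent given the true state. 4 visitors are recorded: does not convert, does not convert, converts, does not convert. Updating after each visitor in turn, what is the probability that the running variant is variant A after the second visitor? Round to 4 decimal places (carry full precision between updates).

Each posterior becomes the prior for the next update.
After 'does not convert': P(A) = 0.55·0.6500 / (0.55·0.6500 + 0.4·0.3500) ≈ 0.7186
After 'does not convert': P(A) = 0.55·0.7186 / (0.55·0.7186 + 0.4·0.2814) ≈ 0.7783

0.7783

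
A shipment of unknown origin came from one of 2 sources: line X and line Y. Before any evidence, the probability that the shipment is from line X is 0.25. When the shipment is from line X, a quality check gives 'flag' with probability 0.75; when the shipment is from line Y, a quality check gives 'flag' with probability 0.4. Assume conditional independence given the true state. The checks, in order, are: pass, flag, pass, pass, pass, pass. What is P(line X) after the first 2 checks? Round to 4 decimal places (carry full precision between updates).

After 'pass': P(line X) = 0.25·0.2500 / (0.25·0.2500 + 0.6·0.7500) ≈ 0.1220
After 'flag': P(line X) = 0.75·0.1220 / (0.75·0.1220 + 0.4·0.8780) ≈ 0.2066

0.2066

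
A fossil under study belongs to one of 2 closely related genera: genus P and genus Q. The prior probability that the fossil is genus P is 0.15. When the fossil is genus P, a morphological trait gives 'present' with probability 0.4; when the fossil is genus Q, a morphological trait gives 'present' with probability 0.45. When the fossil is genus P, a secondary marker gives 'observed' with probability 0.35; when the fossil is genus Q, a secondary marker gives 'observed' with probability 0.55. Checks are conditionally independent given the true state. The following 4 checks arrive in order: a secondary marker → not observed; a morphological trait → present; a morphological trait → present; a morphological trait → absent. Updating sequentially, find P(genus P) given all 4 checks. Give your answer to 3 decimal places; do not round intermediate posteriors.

0.180

After a secondary marker='not observed': P(genus P) = 0.65·0.1500 / (0.65·0.1500 + 0.45·0.8500) ≈ 0.2031
After a morphological trait='present': P(genus P) = 0.4·0.2031 / (0.4·0.2031 + 0.45·0.7969) ≈ 0.1847
After a morphological trait='present': P(genus P) = 0.4·0.1847 / (0.4·0.1847 + 0.45·0.8153) ≈ 0.1676
After a morphological trait='absent': P(genus P) = 0.6·0.1676 / (0.6·0.1676 + 0.55·0.8324) ≈ 0.1801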